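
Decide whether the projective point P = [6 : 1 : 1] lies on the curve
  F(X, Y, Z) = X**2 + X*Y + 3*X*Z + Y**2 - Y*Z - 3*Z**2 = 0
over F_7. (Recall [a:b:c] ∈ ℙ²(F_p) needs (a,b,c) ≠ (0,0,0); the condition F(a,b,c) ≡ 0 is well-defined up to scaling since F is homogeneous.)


F(6,1,1) ≡ 1 (mod 7); P is NOT on the curve.

Evaluate F(6, 1, 1) term-by-term (mod 7).
  X**2 ↦ 1·36·1·1 = 36
  X*Y ↦ 1·6·1·1 = 6
  3*X*Z ↦ 3·6·1·1 = 18
  Y**2 ↦ 1·1·1·1 = 1
  -Y*Z ↦ -1·1·1·1 = -1
  -3*Z**2 ↦ -3·1·1·1 = -3
Sum: F(6, 1, 1) = (36) + (6) + (18) + (1) + (-1) + (-3) = 57.
Reducing mod 7: 57 ≡ 1 (mod 7).
Since F(a, b, c) ≡ 1 ≠ 0 (mod 7), P does NOT lie on the curve.


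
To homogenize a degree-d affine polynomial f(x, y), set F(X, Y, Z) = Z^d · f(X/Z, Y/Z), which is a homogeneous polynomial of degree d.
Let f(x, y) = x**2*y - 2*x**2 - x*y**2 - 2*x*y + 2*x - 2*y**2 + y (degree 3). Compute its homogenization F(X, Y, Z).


F(X, Y, Z) = X**2*Y - 2*X**2*Z - X*Y**2 - 2*X*Y*Z + 2*X*Z**2 - 2*Y**2*Z + Y*Z**2

deg(f) = 3.
Substitute x = X/Z, y = Y/Z into f, then multiply by Z^3.
  monomial 1·x^2·y^1 ↦ 1·X^2·Y^1·Z^0.
  monomial -2·x^2·y^0 ↦ -2·X^2·Y^0·Z^1.
  monomial -1·x^1·y^2 ↦ -1·X^1·Y^2·Z^0.
  monomial -2·x^1·y^1 ↦ -2·X^1·Y^1·Z^1.
  monomial 2·x^1·y^0 ↦ 2·X^1·Y^0·Z^2.
  monomial -2·x^0·y^2 ↦ -2·X^0·Y^2·Z^1.
  monomial 1·x^0·y^1 ↦ 1·X^0·Y^1·Z^2.
Collecting: F(X, Y, Z) = X**2*Y - 2*X**2*Z - X*Y**2 - 2*X*Y*Z + 2*X*Z**2 - 2*Y**2*Z + Y*Z**2.


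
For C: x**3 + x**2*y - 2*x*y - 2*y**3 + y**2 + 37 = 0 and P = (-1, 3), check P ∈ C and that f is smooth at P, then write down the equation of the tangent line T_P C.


Tangent line at P: -9*x - 45*y + 126 = 0.

Step 1: f(-1, 3) = 0, so P lies on C.
Step 2: partial derivatives
  f_x(x, y) = 3*x**2 + 2*x*y - 2*y, f_y(x, y) = x**2 - 2*x - 6*y**2 + 2*y.
  f_x(P) = -9, f_y(P) = -45 (gradient nonzero, so P is smooth).
Step 3: tangent line at P: -9·(x − -1) + -45·(y − 3) = 0.
Expanding: -9*x - 45*y + 126 = 0.


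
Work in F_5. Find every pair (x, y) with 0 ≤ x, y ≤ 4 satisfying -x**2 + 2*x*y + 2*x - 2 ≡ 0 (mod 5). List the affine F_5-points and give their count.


Affine F_5-points: {(1, 3), (2, 3), (3, 0), (4, 0)}; count = 4.

For each of the 25 pairs (x, y) ∈ F_5², evaluate f(x, y) mod 5. Record the zeros.
  x = 0: [0↦3, 1↦3, 2↦3, 3↦3, 4↦3]  zeros at y ∈ ∅
  x = 1: [0↦4, 1↦1, 2↦3, 3↦0, 4↦2]  zeros at y ∈ {3}
  x = 2: [0↦3, 1↦2, 2↦1, 3↦0, 4↦4]  zeros at y ∈ {3}
  x = 3: [0↦0, 1↦1, 2↦2, 3↦3, 4↦4]  zeros at y ∈ {0}
  x = 4: [0↦0, 1↦3, 2↦1, 3↦4, 4↦2]  zeros at y ∈ {0}
Collecting zeros: affine points = {(1, 3), (2, 3), (3, 0), (4, 0)}.
Total count |C(F_5)_aff| = 4.


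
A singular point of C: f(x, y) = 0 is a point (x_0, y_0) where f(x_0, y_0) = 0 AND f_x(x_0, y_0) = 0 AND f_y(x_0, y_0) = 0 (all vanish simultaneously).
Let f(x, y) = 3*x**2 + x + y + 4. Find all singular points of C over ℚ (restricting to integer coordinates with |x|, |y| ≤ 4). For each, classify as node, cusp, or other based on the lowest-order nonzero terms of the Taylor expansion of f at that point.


No singular points in the scanned grid; C is smooth there.

Compute partial derivatives:
  f_x = 6*x + 1.
  f_y = 1.
f_y = 1 is a nonzero constant, so f_y never vanishes: no point (x, y) can satisfy f = f_x = f_y = 0. In particular no (x, y) ∈ {−4, ..., 4}² is singular; the curve is smooth.


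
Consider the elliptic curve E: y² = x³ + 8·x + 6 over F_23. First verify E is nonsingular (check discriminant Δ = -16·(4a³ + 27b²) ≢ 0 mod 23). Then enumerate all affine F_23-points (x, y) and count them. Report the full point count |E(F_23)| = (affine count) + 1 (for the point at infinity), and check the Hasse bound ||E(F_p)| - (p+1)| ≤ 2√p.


Affine points = {(0, 11), (0, 12), (9, 5), (9, 18), (12, 6), (12, 17), (17, 8), (17, 15), (18, 5), (18, 18), (19, 5), (19, 18), (20, 1), (20, 22)}; affine count = 14; |E(F_23)| = 15.

Discriminant check: Δ ∝ 4a³ + 27b² = 4·8³ + 27·6² = 4·512 + 27·36 ≡ 7 (mod 23). Nonzero ⇒ E is nonsingular.
For each x ∈ F_23, compute rhs = x³ + 8·x + 6 mod 23, then count y ∈ F_23 with y² ≡ rhs.
  x = 0: rhs = 6, matching y values: 11, 12 (2 points).
  x = 1: rhs = 15, matching y values: none (0 points).
  x = 2: rhs = 7, matching y values: none (0 points).
  x = 3: rhs = 11, matching y values: none (0 points).
  x = 4: rhs = 10, matching y values: none (0 points).
  x = 5: rhs = 10, matching y values: none (0 points).
  x = 6: rhs = 17, matching y values: none (0 points).
  x = 7: rhs = 14, matching y values: none (0 points).
  x = 8: rhs = 7, matching y values: none (0 points).
  x = 9: rhs = 2, matching y values: 5, 18 (2 points).
  x = 10: rhs = 5, matching y values: none (0 points).
  x = 11: rhs = 22, matching y values: none (0 points).
  x = 12: rhs = 13, matching y values: 6, 17 (2 points).
  x = 13: rhs = 7, matching y values: none (0 points).
  x = 14: rhs = 10, matching y values: none (0 points).
  x = 15: rhs = 5, matching y values: none (0 points).
  x = 16: rhs = 21, matching y values: none (0 points).
  x = 17: rhs = 18, matching y values: 8, 15 (2 points).
  x = 18: rhs = 2, matching y values: 5, 18 (2 points).
  x = 19: rhs = 2, matching y values: 5, 18 (2 points).
  x = 20: rhs = 1, matching y values: 1, 22 (2 points).
  x = 21: rhs = 5, matching y values: none (0 points).
  x = 22: rhs = 20, matching y values: none (0 points).
Total affine count: 14.
Full point count |E(F_23)| = 14 + 1 = 15.
Hasse bound: |15 − (23+1)| = |-9| = 9 ≤ 2√23 ≈ 9.5917 ✓.


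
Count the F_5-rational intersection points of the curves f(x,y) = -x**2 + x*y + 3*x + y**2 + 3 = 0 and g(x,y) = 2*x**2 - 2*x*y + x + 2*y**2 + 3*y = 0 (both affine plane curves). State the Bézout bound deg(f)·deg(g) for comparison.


Common zeros: {(2, 0), (2, 3)}; count = 2; Bézout bound = 4.

deg(f) = 2, deg(g) = 2, so Bézout bound = 4.
Scan x ∈ F_5. For each x, list the y ∈ F_5 with f(x, y) ≡ 0 and those with g(x, y) ≡ 0 (mod 5); the common zeros in that column are the intersection.
  x = 0: f ≡ 0 at y ∈ ∅; g ≡ 0 at y ∈ {0, 1}; common: ∅.
  x = 1: f ≡ 0 at y ∈ {0, 4}; g ≡ 0 at y ∈ ∅; common: ∅.
  x = 2: f ≡ 0 at y ∈ {0, 3}; g ≡ 0 at y ∈ {0, 3}; common: {0, 3}.
  x = 3: f ≡ 0 at y ∈ ∅; g ≡ 0 at y ∈ {1, 3}; common: ∅.
  x = 4: f ≡ 0 at y ∈ {3}; g ≡ 0 at y ∈ ∅; common: ∅.
Collecting: common zeros = {(2, 0), (2, 3)}, so the count is 2.
Comparison with the Bézout bound: 2 ≤ 4 = deg(f)·deg(g), as expected for curves with no common component (the affine F_5-count falls short of the bound because intersections may lie at infinity, over extension fields, or carry multiplicity).


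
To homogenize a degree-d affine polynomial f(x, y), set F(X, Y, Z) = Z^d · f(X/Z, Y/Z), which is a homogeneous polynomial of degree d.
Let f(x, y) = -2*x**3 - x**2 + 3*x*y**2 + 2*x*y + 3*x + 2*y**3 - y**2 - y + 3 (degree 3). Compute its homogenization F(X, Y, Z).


F(X, Y, Z) = -2*X**3 - X**2*Z + 3*X*Y**2 + 2*X*Y*Z + 3*X*Z**2 + 2*Y**3 - Y**2*Z - Y*Z**2 + 3*Z**3

deg(f) = 3.
Substitute x = X/Z, y = Y/Z into f, then multiply by Z^3.
  monomial -2·x^3·y^0 ↦ -2·X^3·Y^0·Z^0.
  monomial -1·x^2·y^0 ↦ -1·X^2·Y^0·Z^1.
  monomial 3·x^1·y^2 ↦ 3·X^1·Y^2·Z^0.
  monomial 2·x^1·y^1 ↦ 2·X^1·Y^1·Z^1.
  monomial 3·x^1·y^0 ↦ 3·X^1·Y^0·Z^2.
  monomial 2·x^0·y^3 ↦ 2·X^0·Y^3·Z^0.
  monomial -1·x^0·y^2 ↦ -1·X^0·Y^2·Z^1.
  monomial -1·x^0·y^1 ↦ -1·X^0·Y^1·Z^2.
  monomial 3·x^0·y^0 ↦ 3·X^0·Y^0·Z^3.
Collecting: F(X, Y, Z) = -2*X**3 - X**2*Z + 3*X*Y**2 + 2*X*Y*Z + 3*X*Z**2 + 2*Y**3 - Y**2*Z - Y*Z**2 + 3*Z**3.


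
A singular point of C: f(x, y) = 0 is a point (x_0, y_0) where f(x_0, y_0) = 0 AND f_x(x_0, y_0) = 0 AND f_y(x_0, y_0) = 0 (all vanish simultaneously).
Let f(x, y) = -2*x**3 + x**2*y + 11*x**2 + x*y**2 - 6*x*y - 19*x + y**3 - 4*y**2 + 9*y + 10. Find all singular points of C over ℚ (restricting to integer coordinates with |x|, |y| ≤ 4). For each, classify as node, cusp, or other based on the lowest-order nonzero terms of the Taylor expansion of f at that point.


Singular points: {(2, 1)}; classification: cusp.

Compute partial derivatives:
  f_x = -6*x**2 + 2*x*y + 22*x + y**2 - 6*y - 19.
  f_y = x**2 + 2*x*y - 6*x + 3*y**2 - 8*y + 9.
Scan x_0 ∈ {−4, ..., 4}. For each x_0, f_y(x_0, y) is a polynomial in y; find its integer roots y ∈ {−4, ..., 4}, then test f_x and f at those candidates.
  x = -4: f_y(-4, y) = 3*y**2 - 16*y + 49; no integer root y with |y| ≤ 4.
  x = -3: f_y(-3, y) = 3*y**2 - 14*y + 36; no integer root y with |y| ≤ 4.
  x = -2: f_y(-2, y) = 3*y**2 - 12*y + 25; no integer root y with |y| ≤ 4.
  x = -1: f_y(-1, y) = 3*y**2 - 10*y + 16; no integer root y with |y| ≤ 4.
  x = 0: f_y(0, y) = 3*y**2 - 8*y + 9; no integer root y with |y| ≤ 4.
  x = 1: f_y(1, y) = 3*y**2 - 6*y + 4; no integer root y with |y| ≤ 4.
  x = 2: f_y(2, y) = 3*y**2 - 4*y + 1; vanishes at y ∈ {1}. (2, 1): f_x = 0, f = 0 — SINGULAR.
  x = 3: f_y(3, y) = 3*y**2 - 2*y; vanishes at y ∈ {0}. (3, 0): f_x = -7 ≠ 0.
  x = 4: f_y(4, y) = 3*y**2 + 1; no integer root y with |y| ≤ 4.
Only singular point on the grid: (2, 1).
Classify: substitute x = 2 + u, y = 1 + v and expand: f = -2*u**3 + u**2*v + u*v**2 + v**3 + v**2.
No constant or linear terms (consistent with a singular point). Quadratic part: v**2. Cubic part: -2*u**3 + u**2*v + u*v**2 + v**3.
The quadratic part v**2 is a perfect square, so there is a single (double) tangent line v = 0, i.e. y = 1. Restricting the cubic part to that line (v = 0) leaves -2*u**3 ≠ 0, so f is not divisible by v and the branch is v² ≈ 2*u**3 to lowest order — this is a cusp.
Classification: cusp.


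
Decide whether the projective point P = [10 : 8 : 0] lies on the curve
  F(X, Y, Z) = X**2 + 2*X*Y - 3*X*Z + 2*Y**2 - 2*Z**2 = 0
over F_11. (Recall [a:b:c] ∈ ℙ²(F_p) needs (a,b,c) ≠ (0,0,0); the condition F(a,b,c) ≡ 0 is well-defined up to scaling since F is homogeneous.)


F(10,8,0) ≡ 3 (mod 11); P is NOT on the curve.

Evaluate F(10, 8, 0) term-by-term (mod 11).
  X**2 ↦ 1·100·1·1 = 100
  2*X*Y ↦ 2·10·8·1 = 160
  -3*X*Z ↦ -3·10·1·0 = 0
  2*Y**2 ↦ 2·1·64·1 = 128
  -2*Z**2 ↦ -2·1·1·0 = 0
Sum: F(10, 8, 0) = (100) + (160) + (0) + (128) + (0) = 388.
Reducing mod 11: 388 ≡ 3 (mod 11).
Since F(a, b, c) ≡ 3 ≠ 0 (mod 11), P does NOT lie on the curve.


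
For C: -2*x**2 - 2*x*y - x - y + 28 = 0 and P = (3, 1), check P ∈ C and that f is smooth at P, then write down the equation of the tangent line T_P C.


Tangent line at P: -15*x - 7*y + 52 = 0.

Step 1: f(3, 1) = 0, so P lies on C.
Step 2: partial derivatives
  f_x(x, y) = -4*x - 2*y - 1, f_y(x, y) = -2*x - 1.
  f_x(P) = -15, f_y(P) = -7 (gradient nonzero, so P is smooth).
Step 3: tangent line at P: -15·(x − 3) + -7·(y − 1) = 0.
Expanding: -15*x - 7*y + 52 = 0.


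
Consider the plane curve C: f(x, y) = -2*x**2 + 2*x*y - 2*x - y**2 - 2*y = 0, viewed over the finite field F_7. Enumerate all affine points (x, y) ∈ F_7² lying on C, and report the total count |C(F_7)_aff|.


Affine F_7-points: {(0, 0), (0, 5), (3, 1), (3, 3), (4, 1), (4, 5), (6, 0), (6, 3)}; count = 8.

For each of the 49 pairs (x, y) ∈ F_7², evaluate f(x, y) mod 7. Record the zeros.
  x = 0: [0↦0, 1↦4, 2↦6, 3↦6, 4↦4, 5↦0, 6↦1]  zeros at y ∈ {0, 5}
  x = 1: [0↦3, 1↦2, 2↦6, 3↦1, 4↦1, 5↦6, 6↦2]  zeros at y ∈ ∅
  x = 2: [0↦2, 1↦3, 2↦2, 3↦6, 4↦1, 5↦1, 6↦6]  zeros at y ∈ ∅
  x = 3: [0↦4, 1↦0, 2↦1, 3↦0, 4↦4, 5↦6, 6↦6]  zeros at y ∈ {1, 3}
  x = 4: [0↦2, 1↦0, 2↦3, 3↦4, 4↦3, 5↦0, 6↦2]  zeros at y ∈ {1, 5}
  x = 5: [0↦3, 1↦3, 2↦1, 3↦4, 4↦5, 5↦4, 6↦1]  zeros at y ∈ ∅
  x = 6: [0↦0, 1↦2, 2↦2, 3↦0, 4↦3, 5↦4, 6↦3]  zeros at y ∈ {0, 3}
Collecting zeros: affine points = {(0, 0), (0, 5), (3, 1), (3, 3), (4, 1), (4, 5), (6, 0), (6, 3)}.
Total count |C(F_7)_aff| = 8.


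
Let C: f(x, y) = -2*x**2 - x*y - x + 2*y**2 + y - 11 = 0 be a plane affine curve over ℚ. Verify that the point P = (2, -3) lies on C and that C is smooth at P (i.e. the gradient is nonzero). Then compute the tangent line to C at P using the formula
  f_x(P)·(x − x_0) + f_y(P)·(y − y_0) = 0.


Tangent line at P: -6*x - 13*y - 27 = 0.

Step 1: f(2, -3) = 0, so P lies on C.
Step 2: partial derivatives
  f_x(x, y) = -4*x - y - 1, f_y(x, y) = -x + 4*y + 1.
  f_x(P) = -6, f_y(P) = -13 (gradient nonzero, so P is smooth).
Step 3: tangent line at P: -6·(x − 2) + -13·(y − -3) = 0.
Expanding: -6*x - 13*y - 27 = 0.


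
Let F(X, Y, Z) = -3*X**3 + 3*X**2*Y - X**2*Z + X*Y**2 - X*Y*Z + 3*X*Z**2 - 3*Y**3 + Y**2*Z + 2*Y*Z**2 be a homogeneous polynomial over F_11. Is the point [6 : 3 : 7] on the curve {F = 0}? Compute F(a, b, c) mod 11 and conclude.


F(6,3,7) ≡ 4 (mod 11); P is NOT on the curve.

Evaluate F(6, 3, 7) term-by-term (mod 11).
  -3*X**3 ↦ -3·216·1·1 = -648
  3*X**2*Y ↦ 3·36·3·1 = 324
  -X**2*Z ↦ -1·36·1·7 = -252
  X*Y**2 ↦ 1·6·9·1 = 54
  -X*Y*Z ↦ -1·6·3·7 = -126
  3*X*Z**2 ↦ 3·6·1·49 = 882
  -3*Y**3 ↦ -3·1·27·1 = -81
  Y**2*Z ↦ 1·1·9·7 = 63
  2*Y*Z**2 ↦ 2·1·3·49 = 294
Sum: F(6, 3, 7) = (-648) + (324) + (-252) + (54) + (-126) + (882) + (-81) + (63) + (294) = 510.
Reducing mod 11: 510 ≡ 4 (mod 11).
Since F(a, b, c) ≡ 4 ≠ 0 (mod 11), P does NOT lie on the curve.


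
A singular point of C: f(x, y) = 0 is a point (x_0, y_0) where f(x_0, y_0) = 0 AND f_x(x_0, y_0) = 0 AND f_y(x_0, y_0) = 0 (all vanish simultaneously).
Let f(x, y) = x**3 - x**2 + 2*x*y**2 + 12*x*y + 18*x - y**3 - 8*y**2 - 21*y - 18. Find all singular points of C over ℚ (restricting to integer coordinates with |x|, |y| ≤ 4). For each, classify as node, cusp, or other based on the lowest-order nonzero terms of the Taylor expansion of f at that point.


Singular points: {(0, -3)}; classification: node.

Compute partial derivatives:
  f_x = 3*x**2 - 2*x + 2*y**2 + 12*y + 18.
  f_y = 4*x*y + 12*x - 3*y**2 - 16*y - 21.
Scan x_0 ∈ {−4, ..., 4}. For each x_0, f_y(x_0, y) is a polynomial in y; find its integer roots y ∈ {−4, ..., 4}, then test f_x and f at those candidates.
  x = -4: f_y(-4, y) = -3*y**2 - 32*y - 69; vanishes at y ∈ {-3}. (-4, -3): f_x = 56 ≠ 0.
  x = -3: f_y(-3, y) = -3*y**2 - 28*y - 57; vanishes at y ∈ {-3}. (-3, -3): f_x = 33 ≠ 0.
  x = -2: f_y(-2, y) = -3*y**2 - 24*y - 45; vanishes at y ∈ {-3}. (-2, -3): f_x = 16 ≠ 0.
  x = -1: f_y(-1, y) = -3*y**2 - 20*y - 33; vanishes at y ∈ {-3}. (-1, -3): f_x = 5 ≠ 0.
  x = 0: f_y(0, y) = -3*y**2 - 16*y - 21; vanishes at y ∈ {-3}. (0, -3): f_x = 0, f = 0 — SINGULAR.
  x = 1: f_y(1, y) = -3*y**2 - 12*y - 9; vanishes at y ∈ {-3, -1}. (1, -3): f_x = 1 ≠ 0; (1, -1): f_x = 9 ≠ 0.
  x = 2: f_y(2, y) = -3*y**2 - 8*y + 3; vanishes at y ∈ {-3}. (2, -3): f_x = 8 ≠ 0.
  x = 3: f_y(3, y) = -3*y**2 - 4*y + 15; vanishes at y ∈ {-3}. (3, -3): f_x = 21 ≠ 0.
  x = 4: f_y(4, y) = 27 - 3*y**2; vanishes at y ∈ {-3, 3}. (4, -3): f_x = 40 ≠ 0; (4, 3): f_x = 112 ≠ 0.
Only singular point on the grid: (0, -3).
Classify: substitute x = 0 + u, y = -3 + v and expand: f = u**3 - u**2 + 2*u*v**2 - v**3 + v**2.
No constant or linear terms (consistent with a singular point). Quadratic part: -u**2 + v**2. Cubic part: u**3 + 2*u*v**2 - v**3.
The quadratic part v**2 - u**2 = (v − u)(v + u) splits into two distinct linear factors, so there are two distinct tangent lines y − -3 = ±(x − 0) — this is a node (ordinary double point).
Classification: node.


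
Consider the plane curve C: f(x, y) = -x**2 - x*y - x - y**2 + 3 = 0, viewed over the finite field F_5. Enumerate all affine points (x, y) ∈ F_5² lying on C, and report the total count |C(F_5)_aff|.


Affine F_5-points: {(1, 2)}; count = 1.

For each of the 25 pairs (x, y) ∈ F_5², evaluate f(x, y) mod 5. Record the zeros.
  x = 0: [0↦3, 1↦2, 2↦4, 3↦4, 4↦2]  zeros at y ∈ ∅
  x = 1: [0↦1, 1↦4, 2↦0, 3↦4, 4↦1]  zeros at y ∈ {2}
  x = 2: [0↦2, 1↦4, 2↦4, 3↦2, 4↦3]  zeros at y ∈ ∅
  x = 3: [0↦1, 1↦2, 2↦1, 3↦3, 4↦3]  zeros at y ∈ ∅
  x = 4: [0↦3, 1↦3, 2↦1, 3↦2, 4↦1]  zeros at y ∈ ∅
Collecting zeros: affine points = {(1, 2)}.
Total count |C(F_5)_aff| = 1.


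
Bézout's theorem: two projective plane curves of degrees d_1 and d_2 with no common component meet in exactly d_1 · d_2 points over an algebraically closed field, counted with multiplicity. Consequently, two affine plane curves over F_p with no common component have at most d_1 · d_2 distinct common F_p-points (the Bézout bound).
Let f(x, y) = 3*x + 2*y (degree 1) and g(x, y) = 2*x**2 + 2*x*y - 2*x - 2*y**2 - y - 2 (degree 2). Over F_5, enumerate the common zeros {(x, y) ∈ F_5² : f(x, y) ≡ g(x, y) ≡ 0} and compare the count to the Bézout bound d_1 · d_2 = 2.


Common zeros: {(2, 2)}; count = 1; Bézout bound = 2.

deg(f) = 1, deg(g) = 2, so Bézout bound = 2.
Scan x ∈ F_5. For each x, list the y ∈ F_5 with f(x, y) ≡ 0 and those with g(x, y) ≡ 0 (mod 5); the common zeros in that column are the intersection.
  x = 0: f ≡ 0 at y ∈ {0}; g ≡ 0 at y ∈ {1}; common: ∅.
  x = 1: f ≡ 0 at y ∈ {1}; g ≡ 0 at y ∈ {4}; common: ∅.
  x = 2: f ≡ 0 at y ∈ {2}; g ≡ 0 at y ∈ {2}; common: {2}.
  x = 3: f ≡ 0 at y ∈ {3}; g ≡ 0 at y ∈ {0}; common: ∅.
  x = 4: f ≡ 0 at y ∈ {4}; g ≡ 0 at y ∈ {3}; common: ∅.
Collecting: common zeros = {(2, 2)}, so the count is 1.
Comparison with the Bézout bound: 1 ≤ 2 = deg(f)·deg(g), as expected for curves with no common component (the affine F_5-count falls short of the bound because intersections may lie at infinity, over extension fields, or carry multiplicity).


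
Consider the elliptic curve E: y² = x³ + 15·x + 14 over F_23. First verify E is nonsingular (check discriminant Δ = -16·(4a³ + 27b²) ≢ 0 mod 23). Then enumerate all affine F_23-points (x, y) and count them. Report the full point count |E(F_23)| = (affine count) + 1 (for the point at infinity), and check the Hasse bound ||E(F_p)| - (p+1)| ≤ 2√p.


Affine points = {(2, 11), (2, 12), (4, 0), (7, 5), (7, 18), (8, 5), (8, 18), (9, 2), (9, 21), (12, 6), (12, 17), (14, 1), (14, 22), (15, 7), (15, 16), (16, 7), (16, 16)}; affine count = 17; |E(F_23)| = 18.

Discriminant check: Δ ∝ 4a³ + 27b² = 4·15³ + 27·14² = 4·3375 + 27·196 ≡ 1 (mod 23). Nonzero ⇒ E is nonsingular.
For each x ∈ F_23, compute rhs = x³ + 15·x + 14 mod 23, then count y ∈ F_23 with y² ≡ rhs.
  x = 0: rhs = 14, matching y values: none (0 points).
  x = 1: rhs = 7, matching y values: none (0 points).
  x = 2: rhs = 6, matching y values: 11, 12 (2 points).
  x = 3: rhs = 17, matching y values: none (0 points).
  x = 4: rhs = 0, matching y values: 0 (1 points).
  x = 5: rhs = 7, matching y values: none (0 points).
  x = 6: rhs = 21, matching y values: none (0 points).
  x = 7: rhs = 2, matching y values: 5, 18 (2 points).
  x = 8: rhs = 2, matching y values: 5, 18 (2 points).
  x = 9: rhs = 4, matching y values: 2, 21 (2 points).
  x = 10: rhs = 14, matching y values: none (0 points).
  x = 11: rhs = 15, matching y values: none (0 points).
  x = 12: rhs = 13, matching y values: 6, 17 (2 points).
  x = 13: rhs = 14, matching y values: none (0 points).
  x = 14: rhs = 1, matching y values: 1, 22 (2 points).
  x = 15: rhs = 3, matching y values: 7, 16 (2 points).
  x = 16: rhs = 3, matching y values: 7, 16 (2 points).
  x = 17: rhs = 7, matching y values: none (0 points).
  x = 18: rhs = 21, matching y values: none (0 points).
  x = 19: rhs = 5, matching y values: none (0 points).
  x = 20: rhs = 11, matching y values: none (0 points).
  x = 21: rhs = 22, matching y values: none (0 points).
  x = 22: rhs = 21, matching y values: none (0 points).
Total affine count: 17.
Full point count |E(F_23)| = 17 + 1 = 18.
Hasse bound: |18 − (23+1)| = |-6| = 6 ≤ 2√23 ≈ 9.5917 ✓.


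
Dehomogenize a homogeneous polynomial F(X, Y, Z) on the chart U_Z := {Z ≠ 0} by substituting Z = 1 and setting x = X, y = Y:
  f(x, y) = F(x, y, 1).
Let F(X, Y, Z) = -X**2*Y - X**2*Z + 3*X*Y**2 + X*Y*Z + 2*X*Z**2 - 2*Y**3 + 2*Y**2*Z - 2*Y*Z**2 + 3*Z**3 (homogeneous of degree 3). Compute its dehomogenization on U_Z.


f(x, y) = -x**2*y - x**2 + 3*x*y**2 + x*y + 2*x - 2*y**3 + 2*y**2 - 2*y + 3

On U_Z we set Z = 1. Each monomial c·X^i·Y^j·Z^k in F becomes c·x^i·y^j·1^k = c·x^i·y^j.
Substituting Z = 1: F(X, Y, 1) = -x**2*y - x**2 + 3*x*y**2 + x*y + 2*x - 2*y**3 + 2*y**2 - 2*y + 3.
Note: deg(f) ≤ deg(F) = 3; strict inequality happens when F is divisible by Z (lost terms).


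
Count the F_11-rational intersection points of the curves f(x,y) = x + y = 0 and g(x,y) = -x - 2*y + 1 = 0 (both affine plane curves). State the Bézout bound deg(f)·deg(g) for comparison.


Common zeros: {(10, 1)}; count = 1; Bézout bound = 1.

deg(f) = 1, deg(g) = 1, so Bézout bound = 1.
Scan x ∈ F_11. For each x, list the y ∈ F_11 with f(x, y) ≡ 0 and those with g(x, y) ≡ 0 (mod 11); the common zeros in that column are the intersection.
  x = 0: f ≡ 0 at y ∈ {0}; g ≡ 0 at y ∈ {6}; common: ∅.
  x = 1: f ≡ 0 at y ∈ {10}; g ≡ 0 at y ∈ {0}; common: ∅.
  x = 2: f ≡ 0 at y ∈ {9}; g ≡ 0 at y ∈ {5}; common: ∅.
  x = 3: f ≡ 0 at y ∈ {8}; g ≡ 0 at y ∈ {10}; common: ∅.
  x = 4: f ≡ 0 at y ∈ {7}; g ≡ 0 at y ∈ {4}; common: ∅.
  x = 5: f ≡ 0 at y ∈ {6}; g ≡ 0 at y ∈ {9}; common: ∅.
  x = 6: f ≡ 0 at y ∈ {5}; g ≡ 0 at y ∈ {3}; common: ∅.
  x = 7: f ≡ 0 at y ∈ {4}; g ≡ 0 at y ∈ {8}; common: ∅.
  x = 8: f ≡ 0 at y ∈ {3}; g ≡ 0 at y ∈ {2}; common: ∅.
  x = 9: f ≡ 0 at y ∈ {2}; g ≡ 0 at y ∈ {7}; common: ∅.
  x = 10: f ≡ 0 at y ∈ {1}; g ≡ 0 at y ∈ {1}; common: {1}.
Collecting: common zeros = {(10, 1)}, so the count is 1.
Comparison with the Bézout bound: 1 ≤ 1 = deg(f)·deg(g), as expected for curves with no common component (the bound is attained).


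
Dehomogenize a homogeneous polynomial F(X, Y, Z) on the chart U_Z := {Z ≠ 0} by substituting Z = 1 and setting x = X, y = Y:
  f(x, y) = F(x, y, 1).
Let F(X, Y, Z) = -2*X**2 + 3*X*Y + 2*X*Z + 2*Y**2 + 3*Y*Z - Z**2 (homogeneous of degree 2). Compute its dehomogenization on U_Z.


f(x, y) = -2*x**2 + 3*x*y + 2*x + 2*y**2 + 3*y - 1

On U_Z we set Z = 1. Each monomial c·X^i·Y^j·Z^k in F becomes c·x^i·y^j·1^k = c·x^i·y^j.
Substituting Z = 1: F(X, Y, 1) = -2*x**2 + 3*x*y + 2*x + 2*y**2 + 3*y - 1.
Note: deg(f) ≤ deg(F) = 2; strict inequality happens when F is divisible by Z (lost terms).


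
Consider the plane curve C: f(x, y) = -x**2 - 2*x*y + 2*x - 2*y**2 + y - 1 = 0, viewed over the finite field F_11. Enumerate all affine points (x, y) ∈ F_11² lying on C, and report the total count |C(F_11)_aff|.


Affine F_11-points: {(0, 8), (0, 9), (1, 0), (1, 5), (2, 5), (2, 10), (3, 1), (3, 2), (6, 2), (6, 9), (8, 1), (8, 8)}; count = 12.

For each of the 121 pairs (x, y) ∈ F_11², evaluate f(x, y) mod 11. Record the zeros.
  x = 0: [0↦10, 1↦9, 2↦4, 3↦6, 4↦4, 5↦9, 6↦10, 7↦7, 8↦0, 9↦0, 10↦7]  zeros at y ∈ {8, 9}
  x = 1: [0↦0, 1↦8, 2↦1, 3↦1, 4↦8, 5↦0, 6↦10, 7↦5, 8↦7, 9↦5, 10↦10]  zeros at y ∈ {0, 5}
  x = 2: [0↦10, 1↦5, 2↦7, 3↦5, 4↦10, 5↦0, 6↦8, 7↦1, 8↦1, 9↦8, 10↦0]  zeros at y ∈ {5, 10}
  x = 3: [0↦7, 1↦0, 2↦0, 3↦7, 4↦10, 5↦9, 6↦4, 7↦6, 8↦4, 9↦9, 10↦10]  zeros at y ∈ {1, 2}
  x = 4: [0↦2, 1↦4, 2↦2, 3↦7, 4↦8, 5↦5, 6↦9, 7↦9, 8↦5, 9↦8, 10↦7]  zeros at y ∈ ∅
  x = 5: [0↦6, 1↦6, 2↦2, 3↦5, 4↦4, 5↦10, 6↦1, 7↦10, 8↦4, 9↦5, 10↦2]  zeros at y ∈ ∅
  x = 6: [0↦8, 1↦6, 2↦0, 3↦1, 4↦9, 5↦2, 6↦2, 7↦9, 8↦1, 9↦0, 10↦6]  zeros at y ∈ {2, 9}
  x = 7: [0↦8, 1↦4, 2↦7, 3↦6, 4↦1, 5↦3, 6↦1, 7↦6, 8↦7, 9↦4, 10↦8]  zeros at y ∈ ∅
  x = 8: [0↦6, 1↦0, 2↦1, 3↦9, 4↦2, 5↦2, 6↦9, 7↦1, 8↦0, 9↦6, 10↦8]  zeros at y ∈ {1, 8}
  x = 9: [0↦2, 1↦5, 2↦4, 3↦10, 4↦1, 5↦10, 6↦4, 7↦5, 8↦2, 9↦6, 10↦6]  zeros at y ∈ ∅
  x = 10: [0↦7, 1↦8, 2↦5, 3↦9, 4↦9, 5↦5, 6↦8, 7↦7, 8↦2, 9↦4, 10↦2]  zeros at y ∈ ∅
Collecting zeros: affine points = {(0, 8), (0, 9), (1, 0), (1, 5), (2, 5), (2, 10), (3, 1), (3, 2), (6, 2), (6, 9), (8, 1), (8, 8)}.
Total count |C(F_11)_aff| = 12.


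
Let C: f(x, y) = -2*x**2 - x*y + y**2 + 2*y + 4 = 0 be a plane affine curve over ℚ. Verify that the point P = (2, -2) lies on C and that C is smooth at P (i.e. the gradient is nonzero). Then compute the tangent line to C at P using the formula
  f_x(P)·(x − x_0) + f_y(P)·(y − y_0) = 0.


Tangent line at P: -6*x - 4*y + 4 = 0.

Step 1: f(2, -2) = 0, so P lies on C.
Step 2: partial derivatives
  f_x(x, y) = -4*x - y, f_y(x, y) = -x + 2*y + 2.
  f_x(P) = -6, f_y(P) = -4 (gradient nonzero, so P is smooth).
Step 3: tangent line at P: -6·(x − 2) + -4·(y − -2) = 0.
Expanding: -6*x - 4*y + 4 = 0.


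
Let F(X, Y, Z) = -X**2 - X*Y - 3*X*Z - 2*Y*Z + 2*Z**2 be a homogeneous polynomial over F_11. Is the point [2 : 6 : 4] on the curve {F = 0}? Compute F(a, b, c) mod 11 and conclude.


F(2,6,4) ≡ 10 (mod 11); P is NOT on the curve.

Evaluate F(2, 6, 4) term-by-term (mod 11).
  -X**2 ↦ -1·4·1·1 = -4
  -X*Y ↦ -1·2·6·1 = -12
  -3*X*Z ↦ -3·2·1·4 = -24
  -2*Y*Z ↦ -2·1·6·4 = -48
  2*Z**2 ↦ 2·1·1·16 = 32
Sum: F(2, 6, 4) = (-4) + (-12) + (-24) + (-48) + (32) = -56.
Reducing mod 11: -56 ≡ 10 (mod 11).
Since F(a, b, c) ≡ 10 ≠ 0 (mod 11), P does NOT lie on the curve.


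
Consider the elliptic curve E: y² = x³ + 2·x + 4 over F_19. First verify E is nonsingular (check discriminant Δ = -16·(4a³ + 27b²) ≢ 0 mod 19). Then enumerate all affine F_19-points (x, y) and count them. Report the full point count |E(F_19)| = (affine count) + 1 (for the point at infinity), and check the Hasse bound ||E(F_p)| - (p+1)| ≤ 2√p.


Affine points = {(0, 2), (0, 17), (1, 8), (1, 11), (2, 4), (2, 15), (4, 0), (5, 5), (5, 14), (6, 2), (6, 17), (7, 0), (8, 0), (10, 6), (10, 13), (13, 2), (13, 17), (16, 3), (16, 16), (17, 7), (17, 12), (18, 1), (18, 18)}; affine count = 23; |E(F_19)| = 24.

Discriminant check: Δ ∝ 4a³ + 27b² = 4·2³ + 27·4² = 4·8 + 27·16 ≡ 8 (mod 19). Nonzero ⇒ E is nonsingular.
For each x ∈ F_19, compute rhs = x³ + 2·x + 4 mod 19, then count y ∈ F_19 with y² ≡ rhs.
  x = 0: rhs = 4, matching y values: 2, 17 (2 points).
  x = 1: rhs = 7, matching y values: 8, 11 (2 points).
  x = 2: rhs = 16, matching y values: 4, 15 (2 points).
  x = 3: rhs = 18, matching y values: none (0 points).
  x = 4: rhs = 0, matching y values: 0 (1 points).
  x = 5: rhs = 6, matching y values: 5, 14 (2 points).
  x = 6: rhs = 4, matching y values: 2, 17 (2 points).
  x = 7: rhs = 0, matching y values: 0 (1 points).
  x = 8: rhs = 0, matching y values: 0 (1 points).
  x = 9: rhs = 10, matching y values: none (0 points).
  x = 10: rhs = 17, matching y values: 6, 13 (2 points).
  x = 11: rhs = 8, matching y values: none (0 points).
  x = 12: rhs = 8, matching y values: none (0 points).
  x = 13: rhs = 4, matching y values: 2, 17 (2 points).
  x = 14: rhs = 2, matching y values: none (0 points).
  x = 15: rhs = 8, matching y values: none (0 points).
  x = 16: rhs = 9, matching y values: 3, 16 (2 points).
  x = 17: rhs = 11, matching y values: 7, 12 (2 points).
  x = 18: rhs = 1, matching y values: 1, 18 (2 points).
Total affine count: 23.
Full point count |E(F_19)| = 23 + 1 = 24.
Hasse bound: |24 − (19+1)| = |4| = 4 ≤ 2√19 ≈ 8.7178 ✓.


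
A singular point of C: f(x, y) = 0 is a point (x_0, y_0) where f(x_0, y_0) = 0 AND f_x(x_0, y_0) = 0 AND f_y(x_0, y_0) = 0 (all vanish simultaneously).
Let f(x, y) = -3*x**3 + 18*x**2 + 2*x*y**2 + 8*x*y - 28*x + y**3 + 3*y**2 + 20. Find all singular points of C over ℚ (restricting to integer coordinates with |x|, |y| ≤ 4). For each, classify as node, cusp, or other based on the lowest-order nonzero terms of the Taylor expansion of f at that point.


Singular points: {(2, -2)}; classification: cusp.

Compute partial derivatives:
  f_x = -9*x**2 + 36*x + 2*y**2 + 8*y - 28.
  f_y = 4*x*y + 8*x + 3*y**2 + 6*y.
Scan x_0 ∈ {−4, ..., 4}. For each x_0, f_y(x_0, y) is a polynomial in y; find its integer roots y ∈ {−4, ..., 4}, then test f_x and f at those candidates.
  x = -4: f_y(-4, y) = 3*y**2 - 10*y - 32; vanishes at y ∈ {-2}. (-4, -2): f_x = -324 ≠ 0.
  x = -3: f_y(-3, y) = 3*y**2 - 6*y - 24; vanishes at y ∈ {-2, 4}. (-3, -2): f_x = -225 ≠ 0; (-3, 4): f_x = -153 ≠ 0.
  x = -2: f_y(-2, y) = 3*y**2 - 2*y - 16; vanishes at y ∈ {-2}. (-2, -2): f_x = -144 ≠ 0.
  x = -1: f_y(-1, y) = 3*y**2 + 2*y - 8; vanishes at y ∈ {-2}. (-1, -2): f_x = -81 ≠ 0.
  x = 0: f_y(0, y) = 3*y**2 + 6*y; vanishes at y ∈ {-2, 0}. (0, -2): f_x = -36 ≠ 0; (0, 0): f_x = -28 ≠ 0.
  x = 1: f_y(1, y) = 3*y**2 + 10*y + 8; vanishes at y ∈ {-2}. (1, -2): f_x = -9 ≠ 0.
  x = 2: f_y(2, y) = 3*y**2 + 14*y + 16; vanishes at y ∈ {-2}. (2, -2): f_x = 0, f = 0 — SINGULAR.
  x = 3: f_y(3, y) = 3*y**2 + 18*y + 24; vanishes at y ∈ {-4, -2}. (3, -4): f_x = -1 ≠ 0; (3, -2): f_x = -9 ≠ 0.
  x = 4: f_y(4, y) = 3*y**2 + 22*y + 32; vanishes at y ∈ {-2}. (4, -2): f_x = -36 ≠ 0.
Only singular point on the grid: (2, -2).
Classify: substitute x = 2 + u, y = -2 + v and expand: f = -3*u**3 + 2*u*v**2 + v**3 + v**2.
No constant or linear terms (consistent with a singular point). Quadratic part: v**2. Cubic part: -3*u**3 + 2*u*v**2 + v**3.
The quadratic part v**2 is a perfect square, so there is a single (double) tangent line v = 0, i.e. y = -2. Restricting the cubic part to that line (v = 0) leaves -3*u**3 ≠ 0, so f is not divisible by v and the branch is v² ≈ 3*u**3 to lowest order — this is a cusp.
Classification: cusp.


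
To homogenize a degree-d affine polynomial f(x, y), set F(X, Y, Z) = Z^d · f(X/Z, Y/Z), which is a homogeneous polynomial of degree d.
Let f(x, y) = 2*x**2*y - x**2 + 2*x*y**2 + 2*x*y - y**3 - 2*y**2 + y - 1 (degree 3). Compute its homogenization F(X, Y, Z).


F(X, Y, Z) = 2*X**2*Y - X**2*Z + 2*X*Y**2 + 2*X*Y*Z - Y**3 - 2*Y**2*Z + Y*Z**2 - Z**3

deg(f) = 3.
Substitute x = X/Z, y = Y/Z into f, then multiply by Z^3.
  monomial 2·x^2·y^1 ↦ 2·X^2·Y^1·Z^0.
  monomial -1·x^2·y^0 ↦ -1·X^2·Y^0·Z^1.
  monomial 2·x^1·y^2 ↦ 2·X^1·Y^2·Z^0.
  monomial 2·x^1·y^1 ↦ 2·X^1·Y^1·Z^1.
  monomial -1·x^0·y^3 ↦ -1·X^0·Y^3·Z^0.
  monomial -2·x^0·y^2 ↦ -2·X^0·Y^2·Z^1.
  monomial 1·x^0·y^1 ↦ 1·X^0·Y^1·Z^2.
  monomial -1·x^0·y^0 ↦ -1·X^0·Y^0·Z^3.
Collecting: F(X, Y, Z) = 2*X**2*Y - X**2*Z + 2*X*Y**2 + 2*X*Y*Z - Y**3 - 2*Y**2*Z + Y*Z**2 - Z**3.


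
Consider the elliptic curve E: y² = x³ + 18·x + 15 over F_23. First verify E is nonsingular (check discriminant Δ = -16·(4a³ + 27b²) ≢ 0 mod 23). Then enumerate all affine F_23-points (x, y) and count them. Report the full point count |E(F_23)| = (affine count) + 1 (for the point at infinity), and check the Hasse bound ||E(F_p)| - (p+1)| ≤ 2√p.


Affine points = {(2, 6), (2, 17), (3, 2), (3, 21), (4, 6), (4, 17), (5, 0), (7, 1), (7, 22), (8, 2), (8, 21), (9, 3), (9, 20), (11, 7), (11, 16), (12, 2), (12, 21), (13, 10), (13, 13), (15, 7), (15, 16), (16, 11), (16, 12), (17, 6), (17, 17), (20, 7), (20, 16)}; affine count = 27; |E(F_23)| = 28.

Discriminant check: Δ ∝ 4a³ + 27b² = 4·18³ + 27·15² = 4·5832 + 27·225 ≡ 9 (mod 23). Nonzero ⇒ E is nonsingular.
For each x ∈ F_23, compute rhs = x³ + 18·x + 15 mod 23, then count y ∈ F_23 with y² ≡ rhs.
  x = 0: rhs = 15, matching y values: none (0 points).
  x = 1: rhs = 11, matching y values: none (0 points).
  x = 2: rhs = 13, matching y values: 6, 17 (2 points).
  x = 3: rhs = 4, matching y values: 2, 21 (2 points).
  x = 4: rhs = 13, matching y values: 6, 17 (2 points).
  x = 5: rhs = 0, matching y values: 0 (1 points).
  x = 6: rhs = 17, matching y values: none (0 points).
  x = 7: rhs = 1, matching y values: 1, 22 (2 points).
  x = 8: rhs = 4, matching y values: 2, 21 (2 points).
  x = 9: rhs = 9, matching y values: 3, 20 (2 points).
  x = 10: rhs = 22, matching y values: none (0 points).
  x = 11: rhs = 3, matching y values: 7, 16 (2 points).
  x = 12: rhs = 4, matching y values: 2, 21 (2 points).
  x = 13: rhs = 8, matching y values: 10, 13 (2 points).
  x = 14: rhs = 21, matching y values: none (0 points).
  x = 15: rhs = 3, matching y values: 7, 16 (2 points).
  x = 16: rhs = 6, matching y values: 11, 12 (2 points).
  x = 17: rhs = 13, matching y values: 6, 17 (2 points).
  x = 18: rhs = 7, matching y values: none (0 points).
  x = 19: rhs = 17, matching y values: none (0 points).
  x = 20: rhs = 3, matching y values: 7, 16 (2 points).
  x = 21: rhs = 17, matching y values: none (0 points).
  x = 22: rhs = 19, matching y values: none (0 points).
Total affine count: 27.
Full point count |E(F_23)| = 27 + 1 = 28.
Hasse bound: |28 − (23+1)| = |4| = 4 ≤ 2√23 ≈ 9.5917 ✓.


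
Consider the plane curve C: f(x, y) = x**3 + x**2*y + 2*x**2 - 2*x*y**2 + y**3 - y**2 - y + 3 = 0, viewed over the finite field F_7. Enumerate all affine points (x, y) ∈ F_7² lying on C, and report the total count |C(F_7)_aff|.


Affine F_7-points: {(0, 5), (1, 5), (6, 4), (6, 5)}; count = 4.

For each of the 49 pairs (x, y) ∈ F_7², evaluate f(x, y) mod 7. Record the zeros.
  x = 0: [0↦3, 1↦2, 2↦5, 3↦4, 4↦5, 5↦0, 6↦2]  zeros at y ∈ {5}
  x = 1: [0↦6, 1↦4, 2↦2, 3↦6, 4↦1, 5↦0, 6↦2]  zeros at y ∈ {5}
  x = 2: [0↦5, 1↦4, 2↦6, 3↦3, 4↦1, 5↦6, 6↦3]  zeros at y ∈ ∅
  x = 3: [0↦6, 1↦1, 2↦2, 3↦1, 4↦4, 5↦3, 6↦4]  zeros at y ∈ ∅
  x = 4: [0↦1, 1↦1, 2↦3, 3↦6, 4↦2, 5↦4, 6↦4]  zeros at y ∈ ∅
  x = 5: [0↦3, 1↦3, 2↦1, 3↦3, 4↦1, 5↦1, 6↦2]  zeros at y ∈ ∅
  x = 6: [0↦4, 1↦6, 2↦2, 3↦5, 4↦0, 5↦0, 6↦4]  zeros at y ∈ {4, 5}
Collecting zeros: affine points = {(0, 5), (1, 5), (6, 4), (6, 5)}.
Total count |C(F_7)_aff| = 4.


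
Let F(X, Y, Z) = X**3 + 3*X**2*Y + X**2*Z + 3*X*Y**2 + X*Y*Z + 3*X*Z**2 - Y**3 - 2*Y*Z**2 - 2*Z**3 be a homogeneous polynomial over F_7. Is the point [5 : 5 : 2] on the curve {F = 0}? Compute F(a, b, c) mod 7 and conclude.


F(5,5,2) ≡ 0 (mod 7); P is on the curve.

Evaluate F(5, 5, 2) term-by-term (mod 7).
  X**3 ↦ 1·125·1·1 = 125
  3*X**2*Y ↦ 3·25·5·1 = 375
  X**2*Z ↦ 1·25·1·2 = 50
  3*X*Y**2 ↦ 3·5·25·1 = 375
  X*Y*Z ↦ 1·5·5·2 = 50
  3*X*Z**2 ↦ 3·5·1·4 = 60
  -Y**3 ↦ -1·1·125·1 = -125
  -2*Y*Z**2 ↦ -2·1·5·4 = -40
  -2*Z**3 ↦ -2·1·1·8 = -16
Sum: F(5, 5, 2) = (125) + (375) + (50) + (375) + (50) + (60) + (-125) + (-40) + (-16) = 854.
Reducing mod 7: 854 ≡ 0 (mod 7).
Since F(a, b, c) ≡ 0 (mod 7), P lies on the curve.


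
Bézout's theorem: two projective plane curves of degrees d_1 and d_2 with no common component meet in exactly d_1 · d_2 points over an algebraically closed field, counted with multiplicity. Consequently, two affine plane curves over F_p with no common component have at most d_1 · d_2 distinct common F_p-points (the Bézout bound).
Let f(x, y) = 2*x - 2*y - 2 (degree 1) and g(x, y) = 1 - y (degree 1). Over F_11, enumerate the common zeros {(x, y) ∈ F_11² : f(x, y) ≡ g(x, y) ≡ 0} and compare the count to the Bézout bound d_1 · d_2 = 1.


Common zeros: {(2, 1)}; count = 1; Bézout bound = 1.

deg(f) = 1, deg(g) = 1, so Bézout bound = 1.
Scan x ∈ F_11. For each x, list the y ∈ F_11 with f(x, y) ≡ 0 and those with g(x, y) ≡ 0 (mod 11); the common zeros in that column are the intersection.
  x = 0: f ≡ 0 at y ∈ {10}; g ≡ 0 at y ∈ {1}; common: ∅.
  x = 1: f ≡ 0 at y ∈ {0}; g ≡ 0 at y ∈ {1}; common: ∅.
  x = 2: f ≡ 0 at y ∈ {1}; g ≡ 0 at y ∈ {1}; common: {1}.
  x = 3: f ≡ 0 at y ∈ {2}; g ≡ 0 at y ∈ {1}; common: ∅.
  x = 4: f ≡ 0 at y ∈ {3}; g ≡ 0 at y ∈ {1}; common: ∅.
  x = 5: f ≡ 0 at y ∈ {4}; g ≡ 0 at y ∈ {1}; common: ∅.
  x = 6: f ≡ 0 at y ∈ {5}; g ≡ 0 at y ∈ {1}; common: ∅.
  x = 7: f ≡ 0 at y ∈ {6}; g ≡ 0 at y ∈ {1}; common: ∅.
  x = 8: f ≡ 0 at y ∈ {7}; g ≡ 0 at y ∈ {1}; common: ∅.
  x = 9: f ≡ 0 at y ∈ {8}; g ≡ 0 at y ∈ {1}; common: ∅.
  x = 10: f ≡ 0 at y ∈ {9}; g ≡ 0 at y ∈ {1}; common: ∅.
Collecting: common zeros = {(2, 1)}, so the count is 1.
Comparison with the Bézout bound: 1 ≤ 1 = deg(f)·deg(g), as expected for curves with no common component (the bound is attained).


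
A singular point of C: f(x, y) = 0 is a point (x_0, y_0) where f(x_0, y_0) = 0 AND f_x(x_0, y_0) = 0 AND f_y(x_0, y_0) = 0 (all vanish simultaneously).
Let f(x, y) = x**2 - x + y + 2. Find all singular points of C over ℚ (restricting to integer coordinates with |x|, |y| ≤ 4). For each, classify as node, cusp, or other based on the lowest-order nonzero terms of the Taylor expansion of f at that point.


No singular points in the scanned grid; C is smooth there.

Compute partial derivatives:
  f_x = 2*x - 1.
  f_y = 1.
f_y = 1 is a nonzero constant, so f_y never vanishes: no point (x, y) can satisfy f = f_x = f_y = 0. In particular no (x, y) ∈ {−4, ..., 4}² is singular; the curve is smooth.


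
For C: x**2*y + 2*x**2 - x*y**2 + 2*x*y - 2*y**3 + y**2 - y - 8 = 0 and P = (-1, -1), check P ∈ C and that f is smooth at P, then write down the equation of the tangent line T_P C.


Tangent line at P: -5*x - 12*y - 17 = 0.

Step 1: f(-1, -1) = 0, so P lies on C.
Step 2: partial derivatives
  f_x(x, y) = 2*x*y + 4*x - y**2 + 2*y, f_y(x, y) = x**2 - 2*x*y + 2*x - 6*y**2 + 2*y - 1.
  f_x(P) = -5, f_y(P) = -12 (gradient nonzero, so P is smooth).
Step 3: tangent line at P: -5·(x − -1) + -12·(y − -1) = 0.
Expanding: -5*x - 12*y - 17 = 0.


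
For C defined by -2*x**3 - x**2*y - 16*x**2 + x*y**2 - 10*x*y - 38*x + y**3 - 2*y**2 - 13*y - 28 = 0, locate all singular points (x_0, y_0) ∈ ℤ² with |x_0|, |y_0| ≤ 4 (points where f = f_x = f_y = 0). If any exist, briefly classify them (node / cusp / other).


Singular points: {(-3, 2)}; classification: cusp.

Compute partial derivatives:
  f_x = -6*x**2 - 2*x*y - 32*x + y**2 - 10*y - 38.
  f_y = -x**2 + 2*x*y - 10*x + 3*y**2 - 4*y - 13.
Scan x_0 ∈ {−4, ..., 4}. For each x_0, f_y(x_0, y) is a polynomial in y; find its integer roots y ∈ {−4, ..., 4}, then test f_x and f at those candidates.
  x = -4: f_y(-4, y) = 3*y**2 - 12*y + 11; no integer root y with |y| ≤ 4.
  x = -3: f_y(-3, y) = 3*y**2 - 10*y + 8; vanishes at y ∈ {2}. (-3, 2): f_x = 0, f = 0 — SINGULAR.
  x = -2: f_y(-2, y) = 3*y**2 - 8*y + 3; no integer root y with |y| ≤ 4.
  x = -1: f_y(-1, y) = 3*y**2 - 6*y - 4; no integer root y with |y| ≤ 4.
  x = 0: f_y(0, y) = 3*y**2 - 4*y - 13; no integer root y with |y| ≤ 4.
  x = 1: f_y(1, y) = 3*y**2 - 2*y - 24; no integer root y with |y| ≤ 4.
  x = 2: f_y(2, y) = 3*y**2 - 37; no integer root y with |y| ≤ 4.
  x = 3: f_y(3, y) = 3*y**2 + 2*y - 52; no integer root y with |y| ≤ 4.
  x = 4: f_y(4, y) = 3*y**2 + 4*y - 69; no integer root y with |y| ≤ 4.
Only singular point on the grid: (-3, 2).
Classify: substitute x = -3 + u, y = 2 + v and expand: f = -2*u**3 - u**2*v + u*v**2 + v**3 + v**2.
No constant or linear terms (consistent with a singular point). Quadratic part: v**2. Cubic part: -2*u**3 - u**2*v + u*v**2 + v**3.
The quadratic part v**2 is a perfect square, so there is a single (double) tangent line v = 0, i.e. y = 2. Restricting the cubic part to that line (v = 0) leaves -2*u**3 ≠ 0, so f is not divisible by v and the branch is v² ≈ 2*u**3 to lowest order — this is a cusp.
Classification: cusp.


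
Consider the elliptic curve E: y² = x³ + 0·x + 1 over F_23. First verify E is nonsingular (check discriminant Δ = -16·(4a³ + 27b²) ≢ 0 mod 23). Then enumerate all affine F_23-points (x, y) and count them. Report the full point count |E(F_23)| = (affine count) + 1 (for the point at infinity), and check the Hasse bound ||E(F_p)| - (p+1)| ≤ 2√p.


Affine points = {(0, 1), (0, 22), (1, 5), (1, 18), (2, 3), (2, 20), (10, 9), (10, 14), (12, 2), (12, 21), (13, 6), (13, 17), (14, 10), (14, 13), (15, 8), (15, 15), (16, 7), (16, 16), (19, 11), (19, 12), (21, 4), (21, 19), (22, 0)}; affine count = 23; |E(F_23)| = 24.

Discriminant check: Δ ∝ 4a³ + 27b² = 4·0³ + 27·1² = 4·0 + 27·1 ≡ 4 (mod 23). Nonzero ⇒ E is nonsingular.
For each x ∈ F_23, compute rhs = x³ + 0·x + 1 mod 23, then count y ∈ F_23 with y² ≡ rhs.
  x = 0: rhs = 1, matching y values: 1, 22 (2 points).
  x = 1: rhs = 2, matching y values: 5, 18 (2 points).
  x = 2: rhs = 9, matching y values: 3, 20 (2 points).
  x = 3: rhs = 5, matching y values: none (0 points).
  x = 4: rhs = 19, matching y values: none (0 points).
  x = 5: rhs = 11, matching y values: none (0 points).
  x = 6: rhs = 10, matching y values: none (0 points).
  x = 7: rhs = 22, matching y values: none (0 points).
  x = 8: rhs = 7, matching y values: none (0 points).
  x = 9: rhs = 17, matching y values: none (0 points).
  x = 10: rhs = 12, matching y values: 9, 14 (2 points).
  x = 11: rhs = 21, matching y values: none (0 points).
  x = 12: rhs = 4, matching y values: 2, 21 (2 points).
  x = 13: rhs = 13, matching y values: 6, 17 (2 points).
  x = 14: rhs = 8, matching y values: 10, 13 (2 points).
  x = 15: rhs = 18, matching y values: 8, 15 (2 points).
  x = 16: rhs = 3, matching y values: 7, 16 (2 points).
  x = 17: rhs = 15, matching y values: none (0 points).
  x = 18: rhs = 14, matching y values: none (0 points).
  x = 19: rhs = 6, matching y values: 11, 12 (2 points).
  x = 20: rhs = 20, matching y values: none (0 points).
  x = 21: rhs = 16, matching y values: 4, 19 (2 points).
  x = 22: rhs = 0, matching y values: 0 (1 points).
Total affine count: 23.
Full point count |E(F_23)| = 23 + 1 = 24.
Hasse bound: |24 − (23+1)| = |0| = 0 ≤ 2√23 ≈ 9.5917 ✓.
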